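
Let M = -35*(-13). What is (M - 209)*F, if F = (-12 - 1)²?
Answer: 41574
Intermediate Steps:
M = 455
F = 169 (F = (-13)² = 169)
(M - 209)*F = (455 - 209)*169 = 246*169 = 41574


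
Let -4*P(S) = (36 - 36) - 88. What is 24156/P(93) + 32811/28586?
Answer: 31420239/28586 ≈ 1099.1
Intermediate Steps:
P(S) = 22 (P(S) = -((36 - 36) - 88)/4 = -(0 - 88)/4 = -¼*(-88) = 22)
24156/P(93) + 32811/28586 = 24156/22 + 32811/28586 = 24156*(1/22) + 32811*(1/28586) = 1098 + 32811/28586 = 31420239/28586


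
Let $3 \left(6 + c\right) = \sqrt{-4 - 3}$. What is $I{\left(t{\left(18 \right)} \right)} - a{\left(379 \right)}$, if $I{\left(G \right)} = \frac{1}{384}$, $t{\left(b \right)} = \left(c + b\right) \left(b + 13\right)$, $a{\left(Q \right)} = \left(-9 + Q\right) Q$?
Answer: $- \frac{53848319}{384} \approx -1.4023 \cdot 10^{5}$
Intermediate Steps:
$a{\left(Q \right)} = Q \left(-9 + Q\right)$
$c = -6 + \frac{i \sqrt{7}}{3}$ ($c = -6 + \frac{\sqrt{-4 - 3}}{3} = -6 + \frac{\sqrt{-7}}{3} = -6 + \frac{i \sqrt{7}}{3} \approx -6.0 + 0.88192 i$)
$t{\left(b \right)} = \left(13 + b\right) \left(-6 + b + \frac{i \sqrt{7}}{3}\right)$ ($t{\left(b \right)} = \left(\left(-6 + \frac{i \sqrt{7}}{3}\right) + b\right) \left(b + 13\right) = \left(-6 + b + \frac{i \sqrt{7}}{3}\right) \left(13 + b\right) = \left(13 + b\right) \left(-6 + b + \frac{i \sqrt{7}}{3}\right)$)
$I{\left(G \right)} = \frac{1}{384}$
$I{\left(t{\left(18 \right)} \right)} - a{\left(379 \right)} = \frac{1}{384} - 379 \left(-9 + 379\right) = \frac{1}{384} - 379 \cdot 370 = \frac{1}{384} - 140230 = - \frac{53848319}{384}$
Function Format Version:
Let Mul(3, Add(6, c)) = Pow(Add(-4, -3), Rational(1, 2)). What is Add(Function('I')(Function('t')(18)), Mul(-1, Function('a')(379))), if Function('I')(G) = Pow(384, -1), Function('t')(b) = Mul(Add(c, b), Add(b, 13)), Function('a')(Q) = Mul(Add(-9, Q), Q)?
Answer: Rational(-53848319, 384) ≈ -1.4023e+5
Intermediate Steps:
Function('a')(Q) = Mul(Q, Add(-9, Q))
c = Add(-6, Mul(Rational(1, 3), I, Pow(7, Rational(1, 2)))) (c = Add(-6, Mul(Rational(1, 3), Pow(Add(-4, -3), Rational(1, 2)))) = Add(-6, Mul(Rational(1, 3), Pow(-7, Rational(1, 2)))) = Add(-6, Mul(Rational(1, 3), Mul(I, Pow(7, Rational(1, 2))))) = Add(-6, Mul(Rational(1, 3), I, Pow(7, Rational(1, 2)))) ≈ Add(-6.0000, Mul(0.88192, I)))
Function('t')(b) = Mul(Add(13, b), Add(-6, b, Mul(Rational(1, 3), I, Pow(7, Rational(1, 2))))) (Function('t')(b) = Mul(Add(Add(-6, Mul(Rational(1, 3), I, Pow(7, Rational(1, 2)))), b), Add(b, 13)) = Mul(Add(-6, b, Mul(Rational(1, 3), I, Pow(7, Rational(1, 2)))), Add(13, b)) = Mul(Add(13, b), Add(-6, b, Mul(Rational(1, 3), I, Pow(7, Rational(1, 2))))))
Function('I')(G) = Rational(1, 384)
Add(Function('I')(Function('t')(18)), Mul(-1, Function('a')(379))) = Add(Rational(1, 384), Mul(-1, Mul(379, Add(-9, 379)))) = Add(Rational(1, 384), Mul(-1, Mul(379, 370))) = Add(Rational(1, 384), Mul(-1, 140230)) = Add(Rational(1, 384), -140230) = Rational(-53848319, 384)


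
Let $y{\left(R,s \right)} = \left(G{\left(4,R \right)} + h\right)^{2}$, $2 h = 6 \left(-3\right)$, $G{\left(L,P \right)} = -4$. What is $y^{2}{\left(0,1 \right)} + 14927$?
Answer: $43488$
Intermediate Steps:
$h = -9$ ($h = \frac{6 \left(-3\right)}{2} = \frac{1}{2} \left(-18\right) = -9$)
$y{\left(R,s \right)} = 169$ ($y{\left(R,s \right)} = \left(-4 - 9\right)^{2} = \left(-13\right)^{2} = 169$)
$y^{2}{\left(0,1 \right)} + 14927 = 169^{2} + 14927 = 28561 + 14927 = 43488$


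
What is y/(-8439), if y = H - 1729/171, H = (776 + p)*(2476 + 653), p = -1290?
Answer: 14474845/75951 ≈ 190.58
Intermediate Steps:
H = -1608306 (H = (776 - 1290)*(2476 + 653) = -514*3129 = -1608306)
y = -14474845/9 (y = -1608306 - 1729/171 = -1608306 - 1729*1/171 = -1608306 - 91/9 = -14474845/9 ≈ -1.6083e+6)
y/(-8439) = -14474845/9/(-8439) = -14474845/9*(-1/8439) = 14474845/75951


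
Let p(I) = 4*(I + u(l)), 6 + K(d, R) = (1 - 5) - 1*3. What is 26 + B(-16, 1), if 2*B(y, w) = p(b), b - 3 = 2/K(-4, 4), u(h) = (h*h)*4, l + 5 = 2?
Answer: 1348/13 ≈ 103.69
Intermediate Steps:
l = -3 (l = -5 + 2 = -3)
K(d, R) = -13 (K(d, R) = -6 + ((1 - 5) - 1*3) = -6 + (-4 - 3) = -6 - 7 = -13)
u(h) = 4*h**2 (u(h) = h**2*4 = 4*h**2)
b = 37/13 (b = 3 + 2/(-13) = 3 + 2*(-1/13) = 3 - 2/13 = 37/13 ≈ 2.8462)
p(I) = 144 + 4*I (p(I) = 4*(I + 4*(-3)**2) = 4*(I + 4*9) = 4*(I + 36) = 4*(36 + I) = 144 + 4*I)
B(y, w) = 1010/13 (B(y, w) = (144 + 4*(37/13))/2 = (144 + 148/13)/2 = (1/2)*(2020/13) = 1010/13)
26 + B(-16, 1) = 26 + 1010/13 = 1348/13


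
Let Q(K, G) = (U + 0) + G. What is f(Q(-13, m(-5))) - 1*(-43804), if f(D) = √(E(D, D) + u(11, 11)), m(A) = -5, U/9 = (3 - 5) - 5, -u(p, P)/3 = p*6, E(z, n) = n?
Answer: 43804 + I*√266 ≈ 43804.0 + 16.31*I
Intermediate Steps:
u(p, P) = -18*p (u(p, P) = -3*p*6 = -18*p)
U = -63 (U = 9*((3 - 5) - 5) = 9*(-2 - 5) = 9*(-7) = -63)
Q(K, G) = -63 + G (Q(K, G) = (-63 + 0) + G = -63 + G)
f(D) = √(-198 + D) (f(D) = √(D - 18*11) = √(D - 198) = √(-198 + D))
f(Q(-13, m(-5))) - 1*(-43804) = √(-198 + (-63 - 5)) - 1*(-43804) = √(-198 - 68) + 43804 = √(-266) + 43804 = I*√266 + 43804 = 43804 + I*√266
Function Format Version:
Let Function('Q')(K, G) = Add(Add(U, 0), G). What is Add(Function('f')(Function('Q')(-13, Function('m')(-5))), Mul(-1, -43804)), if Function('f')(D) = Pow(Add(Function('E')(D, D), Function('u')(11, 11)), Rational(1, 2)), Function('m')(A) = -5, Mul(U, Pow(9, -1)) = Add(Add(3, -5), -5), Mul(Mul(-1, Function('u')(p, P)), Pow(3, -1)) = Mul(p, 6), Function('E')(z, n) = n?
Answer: Add(43804, Mul(I, Pow(266, Rational(1, 2)))) ≈ Add(43804., Mul(16.310, I))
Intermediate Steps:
Function('u')(p, P) = Mul(-18, p) (Function('u')(p, P) = Mul(-3, Mul(p, 6)) = Mul(-3, Mul(6, p)) = Mul(-18, p))
U = -63 (U = Mul(9, Add(Add(3, -5), -5)) = Mul(9, Add(-2, -5)) = Mul(9, -7) = -63)
Function('Q')(K, G) = Add(-63, G) (Function('Q')(K, G) = Add(Add(-63, 0), G) = Add(-63, G))
Function('f')(D) = Pow(Add(-198, D), Rational(1, 2)) (Function('f')(D) = Pow(Add(D, Mul(-18, 11)), Rational(1, 2)) = Pow(Add(D, -198), Rational(1, 2)) = Pow(Add(-198, D), Rational(1, 2)))
Add(Function('f')(Function('Q')(-13, Function('m')(-5))), Mul(-1, -43804)) = Add(Pow(Add(-198, Add(-63, -5)), Rational(1, 2)), Mul(-1, -43804)) = Add(Pow(Add(-198, -68), Rational(1, 2)), 43804) = Add(Pow(-266, Rational(1, 2)), 43804) = Add(Mul(I, Pow(266, Rational(1, 2))), 43804) = Add(43804, Mul(I, Pow(266, Rational(1, 2))))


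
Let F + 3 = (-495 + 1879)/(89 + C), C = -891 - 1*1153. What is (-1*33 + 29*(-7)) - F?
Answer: -454131/1955 ≈ -232.29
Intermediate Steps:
C = -2044 (C = -891 - 1153 = -2044)
F = -7249/1955 (F = -3 + (-495 + 1879)/(89 - 2044) = -3 + 1384/(-1955) = -3 + 1384*(-1/1955) = -3 - 1384/1955 = -7249/1955 ≈ -3.7079)
(-1*33 + 29*(-7)) - F = (-1*33 + 29*(-7)) - 1*(-7249/1955) = (-33 - 203) + 7249/1955 = -236 + 7249/1955 = -454131/1955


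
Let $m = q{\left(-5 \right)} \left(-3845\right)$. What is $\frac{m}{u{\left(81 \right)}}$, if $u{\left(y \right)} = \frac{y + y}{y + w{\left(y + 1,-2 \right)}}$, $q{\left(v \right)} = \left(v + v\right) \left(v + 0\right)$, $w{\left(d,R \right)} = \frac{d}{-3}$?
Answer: $- \frac{15476125}{243} \approx -63688.0$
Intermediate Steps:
$w{\left(d,R \right)} = - \frac{d}{3}$ ($w{\left(d,R \right)} = d \left(- \frac{1}{3}\right) = - \frac{d}{3}$)
$q{\left(v \right)} = 2 v^{2}$ ($q{\left(v \right)} = 2 v v = 2 v^{2}$)
$u{\left(y \right)} = \frac{2 y}{- \frac{1}{3} + \frac{2 y}{3}}$ ($u{\left(y \right)} = \frac{y + y}{y - \frac{y + 1}{3}} = \frac{2 y}{y - \frac{1 + y}{3}} = \frac{2 y}{y - \left(\frac{1}{3} + \frac{y}{3}\right)} = \frac{2 y}{- \frac{1}{3} + \frac{2 y}{3}}$)
$m = -192250$ ($m = 2 \left(-5\right)^{2} \left(-3845\right) = 2 \cdot 25 \left(-3845\right) = 50 \left(-3845\right) = -192250$)
$\frac{m}{u{\left(81 \right)}} = - \frac{192250}{6 \cdot 81 \frac{1}{-1 + 2 \cdot 81}} = - \frac{192250}{6 \cdot 81 \frac{1}{-1 + 162}} = - \frac{192250}{6 \cdot 81 \cdot \frac{1}{161}} = - \frac{192250}{\frac{486}{161}} = \left(-192250\right) \frac{161}{486} = - \frac{15476125}{243}$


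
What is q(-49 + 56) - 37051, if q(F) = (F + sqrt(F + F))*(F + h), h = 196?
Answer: -35630 + 203*sqrt(14) ≈ -34870.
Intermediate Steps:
q(F) = (196 + F)*(F + sqrt(2)*sqrt(F)) (q(F) = (F + sqrt(F + F))*(F + 196) = (F + sqrt(2*F))*(196 + F) = (F + sqrt(2)*sqrt(F))*(196 + F) = (196 + F)*(F + sqrt(2)*sqrt(F)))
q(-49 + 56) - 37051 = ((-49 + 56)**2 + 196*(-49 + 56) + sqrt(2)*(-49 + 56)**(3/2) + 196*sqrt(2)*sqrt(-49 + 56)) - 37051 = (7**2 + 196*7 + sqrt(2)*7**(3/2) + 196*sqrt(2)*sqrt(7)) - 37051 = (49 + 1372 + sqrt(2)*(7*sqrt(7)) + 196*sqrt(14)) - 37051 = (49 + 1372 + 7*sqrt(14) + 196*sqrt(14)) - 37051 = (1421 + 203*sqrt(14)) - 37051 = -35630 + 203*sqrt(14)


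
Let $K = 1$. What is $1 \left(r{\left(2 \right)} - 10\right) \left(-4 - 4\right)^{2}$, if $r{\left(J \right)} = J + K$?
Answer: $-448$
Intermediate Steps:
$r{\left(J \right)} = 1 + J$ ($r{\left(J \right)} = J + 1 = 1 + J$)
$1 \left(r{\left(2 \right)} - 10\right) \left(-4 - 4\right)^{2} = 1 \left(\left(1 + 2\right) - 10\right) \left(-4 - 4\right)^{2} = 1 \left(3 - 10\right) \left(-8\right)^{2} = 1 \left(\left(-7\right) 64\right) = 1 \left(-448\right) = -448$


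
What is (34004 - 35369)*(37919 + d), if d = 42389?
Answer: -109620420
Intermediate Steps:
(34004 - 35369)*(37919 + d) = (34004 - 35369)*(37919 + 42389) = -1365*80308 = -109620420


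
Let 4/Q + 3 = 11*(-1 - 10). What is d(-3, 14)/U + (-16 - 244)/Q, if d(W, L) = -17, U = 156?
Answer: 1257343/156 ≈ 8059.9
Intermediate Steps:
Q = -1/31 (Q = 4/(-3 + 11*(-1 - 10)) = 4/(-3 + 11*(-11)) = 4/(-3 - 121) = 4/(-124) = 4*(-1/124) = -1/31 ≈ -0.032258)
d(-3, 14)/U + (-16 - 244)/Q = -17/156 + (-16 - 244)/(-1/31) = -17*1/156 - 260*(-31) = -17/156 + 8060 = 1257343/156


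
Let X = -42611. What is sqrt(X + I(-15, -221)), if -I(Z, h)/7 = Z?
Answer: I*sqrt(42506) ≈ 206.17*I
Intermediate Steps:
I(Z, h) = -7*Z
sqrt(X + I(-15, -221)) = sqrt(-42611 - 7*(-15)) = sqrt(-42611 + 105) = sqrt(-42506) = I*sqrt(42506)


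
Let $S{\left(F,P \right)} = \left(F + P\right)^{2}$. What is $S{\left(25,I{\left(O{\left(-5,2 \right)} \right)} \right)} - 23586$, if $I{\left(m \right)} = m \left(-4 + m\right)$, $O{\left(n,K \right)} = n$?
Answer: $-18686$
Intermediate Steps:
$S{\left(25,I{\left(O{\left(-5,2 \right)} \right)} \right)} - 23586 = \left(25 - 5 \left(-4 - 5\right)\right)^{2} - 23586 = \left(25 - -45\right)^{2} - 23586 = \left(25 + 45\right)^{2} - 23586 = 70^{2} - 23586 = 4900 - 23586 = -18686$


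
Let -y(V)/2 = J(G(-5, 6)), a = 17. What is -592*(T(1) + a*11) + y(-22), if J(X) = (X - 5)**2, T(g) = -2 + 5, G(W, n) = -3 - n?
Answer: -112872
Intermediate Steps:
T(g) = 3
J(X) = (-5 + X)**2
y(V) = -392 (y(V) = -2*(-5 + (-3 - 1*6))**2 = -2*(-5 + (-3 - 6))**2 = -2*(-5 - 9)**2 = -2*(-14)**2 = -2*196 = -392)
-592*(T(1) + a*11) + y(-22) = -592*(3 + 17*11) - 392 = -592*(3 + 187) - 392 = -592*190 - 392 = -112480 - 392 = -112872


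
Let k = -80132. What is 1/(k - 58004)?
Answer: -1/138136 ≈ -7.2392e-6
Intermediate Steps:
1/(k - 58004) = 1/(-80132 - 58004) = 1/(-138136) = -1/138136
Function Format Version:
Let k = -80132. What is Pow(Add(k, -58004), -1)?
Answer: Rational(-1, 138136) ≈ -7.2392e-6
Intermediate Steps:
Pow(Add(k, -58004), -1) = Pow(Add(-80132, -58004), -1) = Pow(-138136, -1) = Rational(-1, 138136)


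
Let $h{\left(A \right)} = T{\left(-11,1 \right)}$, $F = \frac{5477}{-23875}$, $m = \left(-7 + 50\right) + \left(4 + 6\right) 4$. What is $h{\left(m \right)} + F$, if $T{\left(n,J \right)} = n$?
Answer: $- \frac{268102}{23875} \approx -11.229$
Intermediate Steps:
$m = 83$ ($m = 43 + 10 \cdot 4 = 43 + 40 = 83$)
$F = - \frac{5477}{23875}$ ($F = 5477 \left(- \frac{1}{23875}\right) = - \frac{5477}{23875} \approx -0.2294$)
$h{\left(A \right)} = -11$
$h{\left(m \right)} + F = -11 - \frac{5477}{23875} = - \frac{268102}{23875}$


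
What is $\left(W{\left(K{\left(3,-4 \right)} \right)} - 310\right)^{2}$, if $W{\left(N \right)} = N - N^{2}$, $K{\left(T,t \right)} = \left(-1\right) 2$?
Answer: $99856$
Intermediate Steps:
$K{\left(T,t \right)} = -2$
$\left(W{\left(K{\left(3,-4 \right)} \right)} - 310\right)^{2} = \left(- 2 \left(1 - -2\right) - 310\right)^{2} = \left(- 2 \left(1 + 2\right) - 310\right)^{2} = \left(\left(-2\right) 3 - 310\right)^{2} = \left(-6 - 310\right)^{2} = \left(-316\right)^{2} = 99856$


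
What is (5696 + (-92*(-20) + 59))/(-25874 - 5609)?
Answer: -7595/31483 ≈ -0.24124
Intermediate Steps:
(5696 + (-92*(-20) + 59))/(-25874 - 5609) = (5696 + (1840 + 59))/(-31483) = (5696 + 1899)*(-1/31483) = 7595*(-1/31483) = -7595/31483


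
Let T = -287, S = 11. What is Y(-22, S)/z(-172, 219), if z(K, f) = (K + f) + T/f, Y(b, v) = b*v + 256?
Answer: 1533/5003 ≈ 0.30642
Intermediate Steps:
Y(b, v) = 256 + b*v
z(K, f) = K + f - 287/f (z(K, f) = (K + f) - 287/f = K + f - 287/f)
Y(-22, S)/z(-172, 219) = (256 - 22*11)/(-172 + 219 - 287/219) = (256 - 242)/(-172 + 219 - 287*1/219) = 14/(-172 + 219 - 287/219) = 14/(10006/219) = 14*(219/10006) = 1533/5003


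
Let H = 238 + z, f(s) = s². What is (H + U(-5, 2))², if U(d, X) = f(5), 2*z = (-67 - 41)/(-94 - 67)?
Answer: 1797505609/25921 ≈ 69346.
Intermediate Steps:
z = 54/161 (z = ((-67 - 41)/(-94 - 67))/2 = (-108/(-161))/2 = (-108*(-1/161))/2 = (½)*(108/161) = 54/161 ≈ 0.33540)
U(d, X) = 25 (U(d, X) = 5² = 25)
H = 38372/161 (H = 238 + 54/161 = 38372/161 ≈ 238.34)
(H + U(-5, 2))² = (38372/161 + 25)² = (42397/161)² = 1797505609/25921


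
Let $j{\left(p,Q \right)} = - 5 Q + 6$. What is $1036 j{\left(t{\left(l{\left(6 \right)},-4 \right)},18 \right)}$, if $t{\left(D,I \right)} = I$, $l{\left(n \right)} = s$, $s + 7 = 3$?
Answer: $-87024$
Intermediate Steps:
$s = -4$ ($s = -7 + 3 = -4$)
$l{\left(n \right)} = -4$
$j{\left(p,Q \right)} = 6 - 5 Q$
$1036 j{\left(t{\left(l{\left(6 \right)},-4 \right)},18 \right)} = 1036 \left(6 - 90\right) = 1036 \left(-84\right) = -87024$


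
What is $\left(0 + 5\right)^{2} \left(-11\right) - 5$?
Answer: $-280$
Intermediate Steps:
$\left(0 + 5\right)^{2} \left(-11\right) - 5 = 5^{2} \left(-11\right) - 5 = 25 \left(-11\right) - 5 = -275 - 5 = -280$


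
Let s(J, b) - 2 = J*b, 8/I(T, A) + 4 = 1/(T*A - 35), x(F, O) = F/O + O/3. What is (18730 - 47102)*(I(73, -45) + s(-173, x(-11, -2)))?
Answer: 315074677430/13281 ≈ 2.3724e+7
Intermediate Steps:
x(F, O) = O/3 + F/O (x(F, O) = F/O + O*(⅓) = F/O + O/3 = O/3 + F/O)
I(T, A) = 8/(-4 + 1/(-35 + A*T)) (I(T, A) = 8/(-4 + 1/(T*A - 35)) = 8/(-4 + 1/(A*T - 35)) = 8/(-4 + 1/(-35 + A*T)))
s(J, b) = 2 + J*b
(18730 - 47102)*(I(73, -45) + s(-173, x(-11, -2))) = (18730 - 47102)*(8*(35 - 1*(-45)*73)/(-141 + 4*(-45)*73) + (2 - 173*((⅓)*(-2) - 11/(-2)))) = -28372*(8*(35 + 3285)/(-141 - 13140) + (2 - 173*(-⅔ - 11*(-½)))) = -28372*(8*3320/(-13281) + (2 - 173*(-⅔ + 11/2))) = -28372*(8*(-1/13281)*3320 + (2 - 173*29/6)) = -28372*(-26560/13281 + (2 - 5017/6)) = -28372*(-26560/13281 - 5005/6) = -28372*(-22210255/26562) = 315074677430/13281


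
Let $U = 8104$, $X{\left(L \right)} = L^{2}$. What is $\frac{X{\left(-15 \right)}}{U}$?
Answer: $\frac{225}{8104} \approx 0.027764$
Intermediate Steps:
$\frac{X{\left(-15 \right)}}{U} = \frac{\left(-15\right)^{2}}{8104} = 225 \cdot \frac{1}{8104} = \frac{225}{8104}$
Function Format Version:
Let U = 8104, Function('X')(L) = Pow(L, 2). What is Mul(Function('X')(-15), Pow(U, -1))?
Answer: Rational(225, 8104) ≈ 0.027764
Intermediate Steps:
Mul(Function('X')(-15), Pow(U, -1)) = Mul(Pow(-15, 2), Pow(8104, -1)) = Mul(225, Rational(1, 8104)) = Rational(225, 8104)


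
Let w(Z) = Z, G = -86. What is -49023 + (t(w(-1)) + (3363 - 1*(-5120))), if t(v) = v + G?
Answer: -40627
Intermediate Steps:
t(v) = -86 + v (t(v) = v - 86 = -86 + v)
-49023 + (t(w(-1)) + (3363 - 1*(-5120))) = -49023 + ((-86 - 1) + (3363 - 1*(-5120))) = -49023 + (-87 + (3363 + 5120)) = -49023 + (-87 + 8483) = -49023 + 8396 = -40627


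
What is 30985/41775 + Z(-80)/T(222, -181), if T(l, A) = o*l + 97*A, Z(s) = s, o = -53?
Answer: 182383031/244993665 ≈ 0.74444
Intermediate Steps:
T(l, A) = -53*l + 97*A
30985/41775 + Z(-80)/T(222, -181) = 30985/41775 - 80/(-53*222 + 97*(-181)) = 30985*(1/41775) - 80/(-11766 - 17557) = 6197/8355 - 80/(-29323) = 6197/8355 - 80*(-1/29323) = 6197/8355 + 80/29323 = 182383031/244993665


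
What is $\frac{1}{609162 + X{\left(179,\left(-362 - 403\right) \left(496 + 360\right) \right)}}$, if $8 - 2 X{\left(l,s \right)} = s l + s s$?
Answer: $- \frac{1}{214348495454} \approx -4.6653 \cdot 10^{-12}$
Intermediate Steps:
$X{\left(l,s \right)} = 4 - \frac{s^{2}}{2} - \frac{l s}{2}$ ($X{\left(l,s \right)} = 4 - \frac{s l + s s}{2} = 4 - \frac{l s + s^{2}}{2} = 4 - \frac{s^{2} + l s}{2} = 4 - \left(\frac{s^{2}}{2} + \frac{l s}{2}\right) = 4 - \frac{s^{2}}{2} - \frac{l s}{2}$)
$\frac{1}{609162 + X{\left(179,\left(-362 - 403\right) \left(496 + 360\right) \right)}} = \frac{1}{609162 - \left(-4 + \frac{\left(-362 - 403\right)^{2} \left(496 + 360\right)^{2}}{2} + \frac{179 \left(-362 - 403\right) \left(496 + 360\right)}{2}\right)} = \frac{1}{609162 - \left(-4 + 214407712800 + \frac{179}{2} \left(-765\right) 856\right)} = \frac{1}{609162 - \left(-4 - 58608180 + 214407712800\right)} = \frac{1}{609162 + \left(4 - 214407712800 + 58608180\right)} = \frac{1}{609162 - 214349104616} = \frac{1}{-214348495454} = - \frac{1}{214348495454}$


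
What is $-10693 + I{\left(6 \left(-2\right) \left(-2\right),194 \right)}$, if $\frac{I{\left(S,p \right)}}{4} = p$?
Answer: $-9917$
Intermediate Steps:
$I{\left(S,p \right)} = 4 p$
$-10693 + I{\left(6 \left(-2\right) \left(-2\right),194 \right)} = -10693 + 4 \cdot 194 = -10693 + 776 = -9917$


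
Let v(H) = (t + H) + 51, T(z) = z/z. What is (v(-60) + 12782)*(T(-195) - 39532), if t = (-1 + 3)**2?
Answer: -505087587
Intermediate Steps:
t = 4 (t = 2**2 = 4)
T(z) = 1
v(H) = 55 + H (v(H) = (4 + H) + 51 = 55 + H)
(v(-60) + 12782)*(T(-195) - 39532) = ((55 - 60) + 12782)*(1 - 39532) = (-5 + 12782)*(-39531) = 12777*(-39531) = -505087587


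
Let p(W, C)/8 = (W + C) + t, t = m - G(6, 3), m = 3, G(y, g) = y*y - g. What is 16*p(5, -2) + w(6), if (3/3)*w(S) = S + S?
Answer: -3444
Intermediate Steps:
G(y, g) = y² - g
w(S) = 2*S (w(S) = S + S = 2*S)
t = -30 (t = 3 - (6² - 1*3) = 3 - (36 - 3) = 3 - 1*33 = 3 - 33 = -30)
p(W, C) = -240 + 8*C + 8*W (p(W, C) = 8*((W + C) - 30) = 8*((C + W) - 30) = 8*(-30 + C + W) = -240 + 8*C + 8*W)
16*p(5, -2) + w(6) = 16*(-240 + 8*(-2) + 8*5) + 2*6 = 16*(-240 - 16 + 40) + 12 = 16*(-216) + 12 = -3456 + 12 = -3444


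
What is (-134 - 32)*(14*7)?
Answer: -16268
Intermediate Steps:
(-134 - 32)*(14*7) = -166*98 = -16268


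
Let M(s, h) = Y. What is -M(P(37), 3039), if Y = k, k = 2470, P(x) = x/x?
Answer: -2470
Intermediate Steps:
P(x) = 1
Y = 2470
M(s, h) = 2470
-M(P(37), 3039) = -1*2470 = -2470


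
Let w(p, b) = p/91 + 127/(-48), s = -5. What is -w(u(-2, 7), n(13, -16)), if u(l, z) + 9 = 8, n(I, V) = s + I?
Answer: 11605/4368 ≈ 2.6568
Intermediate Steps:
n(I, V) = -5 + I
u(l, z) = -1 (u(l, z) = -9 + 8 = -1)
w(p, b) = -127/48 + p/91 (w(p, b) = p*(1/91) + 127*(-1/48) = p/91 - 127/48 = -127/48 + p/91)
-w(u(-2, 7), n(13, -16)) = -(-127/48 + (1/91)*(-1)) = -(-127/48 - 1/91) = -1*(-11605/4368) = 11605/4368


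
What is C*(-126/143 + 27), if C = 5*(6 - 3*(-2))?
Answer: 224100/143 ≈ 1567.1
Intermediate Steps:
C = 60 (C = 5*(6 + 6) = 5*12 = 60)
C*(-126/143 + 27) = 60*(-126/143 + 27) = 60*(3735/143) = 224100/143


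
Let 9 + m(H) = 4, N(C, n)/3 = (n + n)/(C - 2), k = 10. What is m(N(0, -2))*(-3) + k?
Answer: 25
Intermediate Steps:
N(C, n) = 6*n/(-2 + C) (N(C, n) = 3*((n + n)/(C - 2)) = 3*((2*n)/(-2 + C)) = 3*(2*n/(-2 + C)) = 6*n/(-2 + C))
m(H) = -5 (m(H) = -9 + 4 = -5)
m(N(0, -2))*(-3) + k = -5*(-3) + 10 = 15 + 10 = 25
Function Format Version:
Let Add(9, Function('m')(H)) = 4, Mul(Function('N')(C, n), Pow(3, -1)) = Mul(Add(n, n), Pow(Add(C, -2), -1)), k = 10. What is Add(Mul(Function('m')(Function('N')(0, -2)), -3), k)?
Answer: 25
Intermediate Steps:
Function('N')(C, n) = Mul(6, n, Pow(Add(-2, C), -1)) (Function('N')(C, n) = Mul(3, Mul(Add(n, n), Pow(Add(C, -2), -1))) = Mul(3, Mul(Mul(2, n), Pow(Add(-2, C), -1))) = Mul(3, Mul(2, n, Pow(Add(-2, C), -1))) = Mul(6, n, Pow(Add(-2, C), -1)))
Function('m')(H) = -5 (Function('m')(H) = Add(-9, 4) = -5)
Add(Mul(Function('m')(Function('N')(0, -2)), -3), k) = Add(Mul(-5, -3), 10) = Add(15, 10) = 25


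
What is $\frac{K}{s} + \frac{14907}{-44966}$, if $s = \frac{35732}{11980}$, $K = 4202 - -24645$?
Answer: $\frac{3884783770759}{401681278} \approx 9671.3$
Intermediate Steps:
$K = 28847$ ($K = 4202 + 24645 = 28847$)
$s = \frac{8933}{2995}$ ($s = 35732 \cdot \frac{1}{11980} = \frac{8933}{2995} \approx 2.9826$)
$\frac{K}{s} + \frac{14907}{-44966} = \frac{28847}{\frac{8933}{2995}} + \frac{14907}{-44966} = 28847 \cdot \frac{2995}{8933} + 14907 \left(- \frac{1}{44966}\right) = \frac{86396765}{8933} - \frac{14907}{44966} = \frac{3884783770759}{401681278}$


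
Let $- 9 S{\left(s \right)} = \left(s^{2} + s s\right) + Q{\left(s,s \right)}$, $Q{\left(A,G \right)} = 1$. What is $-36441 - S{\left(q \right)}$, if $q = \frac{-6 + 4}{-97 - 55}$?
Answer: $- \frac{105241287}{2888} \approx -36441.0$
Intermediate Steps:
$q = \frac{1}{76}$ ($q = - \frac{2}{-152} = \left(-2\right) \left(- \frac{1}{152}\right) = \frac{1}{76} \approx 0.013158$)
$S{\left(s \right)} = - \frac{1}{9} - \frac{2 s^{2}}{9}$ ($S{\left(s \right)} = - \frac{\left(s^{2} + s s\right) + 1}{9} = - \frac{\left(s^{2} + s^{2}\right) + 1}{9} = - \frac{2 s^{2} + 1}{9} = - \frac{1 + 2 s^{2}}{9} = - \frac{1}{9} - \frac{2 s^{2}}{9}$)
$-36441 - S{\left(q \right)} = -36441 - \left(- \frac{1}{9} - \frac{2}{9 \cdot 5776}\right) = -36441 - \left(- \frac{1}{9} - \frac{1}{25992}\right) = -36441 - - \frac{321}{2888} = -36441 + \frac{321}{2888} = - \frac{105241287}{2888}$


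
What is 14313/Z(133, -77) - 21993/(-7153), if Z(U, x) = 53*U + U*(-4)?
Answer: 245709270/46616101 ≈ 5.2709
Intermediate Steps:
Z(U, x) = 49*U (Z(U, x) = 53*U - 4*U = 49*U)
14313/Z(133, -77) - 21993/(-7153) = 14313/((49*133)) - 21993/(-7153) = 14313/6517 - 21993*(-1/7153) = 14313*(1/6517) + 21993/7153 = 14313/6517 + 21993/7153 = 245709270/46616101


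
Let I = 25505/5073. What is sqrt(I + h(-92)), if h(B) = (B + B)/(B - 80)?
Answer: sqrt(290140794147)/218139 ≈ 2.4693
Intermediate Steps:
I = 25505/5073 (I = 25505*(1/5073) = 25505/5073 ≈ 5.0276)
h(B) = 2*B/(-80 + B) (h(B) = (2*B)/(-80 + B) = 2*B/(-80 + B))
sqrt(I + h(-92)) = sqrt(25505/5073 + 2*(-92)/(-80 - 92)) = sqrt(25505/5073 + 2*(-92)/(-172)) = sqrt(25505/5073 + 2*(-92)*(-1/172)) = sqrt(25505/5073 + 46/43) = sqrt(1330073/218139) = sqrt(290140794147)/218139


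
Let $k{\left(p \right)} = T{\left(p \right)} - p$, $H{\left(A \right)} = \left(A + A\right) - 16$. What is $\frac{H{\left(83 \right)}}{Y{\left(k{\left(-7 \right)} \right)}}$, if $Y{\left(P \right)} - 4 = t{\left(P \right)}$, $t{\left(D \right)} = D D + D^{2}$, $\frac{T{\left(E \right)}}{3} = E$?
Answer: $\frac{25}{66} \approx 0.37879$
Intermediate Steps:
$T{\left(E \right)} = 3 E$
$t{\left(D \right)} = 2 D^{2}$ ($t{\left(D \right)} = D^{2} + D^{2} = 2 D^{2}$)
$H{\left(A \right)} = -16 + 2 A$ ($H{\left(A \right)} = 2 A - 16 = -16 + 2 A$)
$k{\left(p \right)} = 2 p$ ($k{\left(p \right)} = 3 p - p = 2 p$)
$Y{\left(P \right)} = 4 + 2 P^{2}$
$\frac{H{\left(83 \right)}}{Y{\left(k{\left(-7 \right)} \right)}} = \frac{-16 + 2 \cdot 83}{4 + 2 \left(2 \left(-7\right)\right)^{2}} = \frac{-16 + 166}{4 + 2 \left(-14\right)^{2}} = \frac{150}{4 + 2 \cdot 196} = \frac{150}{4 + 392} = \frac{150}{396} = 150 \cdot \frac{1}{396} = \frac{25}{66}$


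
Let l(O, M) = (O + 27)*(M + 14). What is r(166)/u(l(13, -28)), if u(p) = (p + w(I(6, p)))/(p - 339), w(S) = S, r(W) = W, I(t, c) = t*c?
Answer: 74617/1960 ≈ 38.070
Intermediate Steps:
l(O, M) = (14 + M)*(27 + O) (l(O, M) = (27 + O)*(14 + M) = (14 + M)*(27 + O))
I(t, c) = c*t
u(p) = 7*p/(-339 + p) (u(p) = (p + p*6)/(p - 339) = (p + 6*p)/(-339 + p) = (7*p)/(-339 + p) = 7*p/(-339 + p))
r(166)/u(l(13, -28)) = 166/((7*(378 + 14*13 + 27*(-28) - 28*13)/(-339 + (378 + 14*13 + 27*(-28) - 28*13)))) = 166/((7*(378 + 182 - 756 - 364)/(-339 + (378 + 182 - 756 - 364)))) = 166/((7*(-560)/(-339 - 560))) = 166/((7*(-560)/(-899))) = 166/((7*(-560)*(-1/899))) = 166/(3920/899) = 166*(899/3920) = 74617/1960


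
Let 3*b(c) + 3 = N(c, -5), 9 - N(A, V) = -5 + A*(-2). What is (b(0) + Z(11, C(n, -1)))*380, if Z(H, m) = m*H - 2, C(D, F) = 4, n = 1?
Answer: 52060/3 ≈ 17353.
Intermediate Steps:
N(A, V) = 14 + 2*A (N(A, V) = 9 - (-5 + A*(-2)) = 9 - (-5 - 2*A) = 9 + (5 + 2*A) = 14 + 2*A)
b(c) = 11/3 + 2*c/3 (b(c) = -1 + (14 + 2*c)/3 = -1 + (14/3 + 2*c/3) = 11/3 + 2*c/3)
Z(H, m) = -2 + H*m (Z(H, m) = H*m - 2 = -2 + H*m)
(b(0) + Z(11, C(n, -1)))*380 = ((11/3 + (2/3)*0) + (-2 + 11*4))*380 = ((11/3 + 0) + (-2 + 44))*380 = (11/3 + 42)*380 = (137/3)*380 = 52060/3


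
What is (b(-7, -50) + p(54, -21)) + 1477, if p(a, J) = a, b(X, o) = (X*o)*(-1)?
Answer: 1181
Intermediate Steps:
b(X, o) = -X*o
(b(-7, -50) + p(54, -21)) + 1477 = (-1*(-7)*(-50) + 54) + 1477 = (-350 + 54) + 1477 = -296 + 1477 = 1181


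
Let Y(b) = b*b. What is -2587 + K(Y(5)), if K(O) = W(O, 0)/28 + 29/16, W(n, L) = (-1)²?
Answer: -289537/112 ≈ -2585.2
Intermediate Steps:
Y(b) = b²
W(n, L) = 1
K(O) = 207/112 (K(O) = 1/28 + 29/16 = 207/112)
-2587 + K(Y(5)) = -2587 + 207/112 = -289537/112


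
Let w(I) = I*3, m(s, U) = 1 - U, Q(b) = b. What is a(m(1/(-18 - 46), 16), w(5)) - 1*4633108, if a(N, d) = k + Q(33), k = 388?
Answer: -4632687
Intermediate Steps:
w(I) = 3*I
a(N, d) = 421 (a(N, d) = 388 + 33 = 421)
a(m(1/(-18 - 46), 16), w(5)) - 1*4633108 = 421 - 1*4633108 = 421 - 4633108 = -4632687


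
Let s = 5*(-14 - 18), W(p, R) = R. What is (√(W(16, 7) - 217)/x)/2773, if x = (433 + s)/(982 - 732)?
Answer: 250*I*√210/757029 ≈ 0.0047856*I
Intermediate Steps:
s = -160 (s = 5*(-32) = -160)
x = 273/250 (x = (433 - 160)/(982 - 732) = 273/250 ≈ 1.0920)
(√(W(16, 7) - 217)/x)/2773 = (√(7 - 217)/(273/250))/2773 = (√(-210)*(250/273))*(1/2773) = ((I*√210)*(250/273))*(1/2773) = (250*I*√210/273)*(1/2773) = 250*I*√210/757029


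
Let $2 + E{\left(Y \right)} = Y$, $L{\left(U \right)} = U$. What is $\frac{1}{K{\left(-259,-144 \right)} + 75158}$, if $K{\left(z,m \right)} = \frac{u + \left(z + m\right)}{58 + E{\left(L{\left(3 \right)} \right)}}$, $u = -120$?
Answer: $\frac{59}{4433799} \approx 1.3307 \cdot 10^{-5}$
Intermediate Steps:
$E{\left(Y \right)} = -2 + Y$
$K{\left(z,m \right)} = - \frac{120}{59} + \frac{m}{59} + \frac{z}{59}$ ($K{\left(z,m \right)} = \frac{-120 + \left(z + m\right)}{58 + \left(-2 + 3\right)} = \frac{-120 + \left(m + z\right)}{58 + 1} = \frac{-120 + m + z}{59} = \left(-120 + m + z\right) \frac{1}{59} = - \frac{120}{59} + \frac{m}{59} + \frac{z}{59}$)
$\frac{1}{K{\left(-259,-144 \right)} + 75158} = \frac{1}{\left(- \frac{120}{59} + \frac{1}{59} \left(-144\right) + \frac{1}{59} \left(-259\right)\right) + 75158} = \frac{1}{\left(- \frac{120}{59} - \frac{144}{59} - \frac{259}{59}\right) + 75158} = \frac{1}{- \frac{523}{59} + 75158} = \frac{1}{\frac{4433799}{59}} = \frac{59}{4433799}$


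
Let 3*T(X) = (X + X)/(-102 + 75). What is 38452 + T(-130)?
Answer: 3114872/81 ≈ 38455.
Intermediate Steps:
T(X) = -2*X/81 (T(X) = ((X + X)/(-102 + 75))/3 = ((2*X)/(-27))/3 = ((2*X)*(-1/27))/3 = (-2*X/27)/3 = -2*X/81)
38452 + T(-130) = 38452 - 2/81*(-130) = 38452 + 260/81 = 3114872/81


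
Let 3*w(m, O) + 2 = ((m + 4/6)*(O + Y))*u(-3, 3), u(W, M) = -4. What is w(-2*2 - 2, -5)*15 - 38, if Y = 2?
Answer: -368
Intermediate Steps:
w(m, O) = -⅔ - 4*(2 + O)*(⅔ + m)/3 (w(m, O) = -⅔ + (((m + 4/6)*(O + 2))*(-4))/3 = -⅔ + (((m + 4*(⅙))*(2 + O))*(-4))/3 = -⅔ + (((m + ⅔)*(2 + O))*(-4))/3 = -⅔ + (((⅔ + m)*(2 + O))*(-4))/3 = -⅔ + (((2 + O)*(⅔ + m))*(-4))/3 = -⅔ + (-4*(2 + O)*(⅔ + m))/3 = -⅔ - 4*(2 + O)*(⅔ + m)/3)
w(-2*2 - 2, -5)*15 - 38 = (-22/9 - 8*(-2*2 - 2)/3 - 8/9*(-5) - 4/3*(-5)*(-2*2 - 2))*15 - 38 = (-22/9 - 8*(-4 - 2)/3 + 40/9 - 4/3*(-5)*(-4 - 2))*15 - 38 = (-22/9 - 8/3*(-6) + 40/9 - 4/3*(-5)*(-6))*15 - 38 = (-22/9 + 16 + 40/9 - 40)*15 - 38 = -22*15 - 38 = -330 - 38 = -368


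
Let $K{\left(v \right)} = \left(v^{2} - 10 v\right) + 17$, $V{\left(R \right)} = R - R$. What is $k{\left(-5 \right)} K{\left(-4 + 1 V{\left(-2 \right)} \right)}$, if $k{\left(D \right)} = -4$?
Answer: $-292$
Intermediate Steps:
$V{\left(R \right)} = 0$
$K{\left(v \right)} = 17 + v^{2} - 10 v$
$k{\left(-5 \right)} K{\left(-4 + 1 V{\left(-2 \right)} \right)} = - 4 \left(17 + \left(-4 + 1 \cdot 0\right)^{2} - 10 \left(-4 + 1 \cdot 0\right)\right) = - 4 \left(17 + \left(-4 + 0\right)^{2} - 10 \left(-4 + 0\right)\right) = - 4 \left(17 + \left(-4\right)^{2} - -40\right) = - 4 \left(17 + 16 + 40\right) = \left(-4\right) 73 = -292$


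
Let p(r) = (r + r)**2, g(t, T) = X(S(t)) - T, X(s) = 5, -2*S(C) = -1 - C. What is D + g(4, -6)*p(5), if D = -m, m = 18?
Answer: 1082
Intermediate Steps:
S(C) = 1/2 + C/2 (S(C) = -(-1 - C)/2 = 1/2 + C/2)
g(t, T) = 5 - T
D = -18 (D = -1*18 = -18)
p(r) = 4*r**2 (p(r) = (2*r)**2 = 4*r**2)
D + g(4, -6)*p(5) = -18 + (5 - 1*(-6))*(4*5**2) = -18 + (5 + 6)*(4*25) = -18 + 11*100 = -18 + 1100 = 1082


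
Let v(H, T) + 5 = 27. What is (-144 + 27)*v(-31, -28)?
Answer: -2574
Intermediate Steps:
v(H, T) = 22 (v(H, T) = -5 + 27 = 22)
(-144 + 27)*v(-31, -28) = (-144 + 27)*22 = -117*22 = -2574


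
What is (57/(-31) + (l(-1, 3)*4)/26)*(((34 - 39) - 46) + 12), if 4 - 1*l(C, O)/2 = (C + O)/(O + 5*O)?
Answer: 2329/93 ≈ 25.043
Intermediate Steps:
l(C, O) = 8 - (C + O)/(3*O) (l(C, O) = 8 - 2*(C + O)/(O + 5*O) = 8 - 2*(C + O)/(6*O) = 8 - 2*(C + O)*1/(6*O) = 8 - (C + O)/(3*O))
(57/(-31) + (l(-1, 3)*4)/26)*(((34 - 39) - 46) + 12) = (57/(-31) + (((⅓)*(-1*(-1) + 23*3)/3)*4)/26)*(((34 - 39) - 46) + 12) = (57*(-1/31) + (((⅓)*(⅓)*(1 + 69))*4)*(1/26))*((-5 - 46) + 12) = (-57/31 + (((⅓)*(⅓)*70)*4)*(1/26))*(-51 + 12) = (-57/31 + ((70/9)*4)*(1/26))*(-39) = (-57/31 + (280/9)*(1/26))*(-39) = (-57/31 + 140/117)*(-39) = -2329/3627*(-39) = 2329/93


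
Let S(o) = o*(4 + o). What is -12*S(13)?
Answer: -2652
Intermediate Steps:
-12*S(13) = -156*(4 + 13) = -156*17 = -12*221 = -2652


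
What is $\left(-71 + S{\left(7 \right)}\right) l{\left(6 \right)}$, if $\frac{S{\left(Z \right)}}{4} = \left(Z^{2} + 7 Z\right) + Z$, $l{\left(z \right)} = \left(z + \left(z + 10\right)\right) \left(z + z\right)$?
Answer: $92136$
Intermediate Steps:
$l{\left(z \right)} = 2 z \left(10 + 2 z\right)$ ($l{\left(z \right)} = \left(z + \left(10 + z\right)\right) 2 z = \left(10 + 2 z\right) 2 z = 2 z \left(10 + 2 z\right)$)
$S{\left(Z \right)} = 4 Z^{2} + 32 Z$ ($S{\left(Z \right)} = 4 \left(\left(Z^{2} + 7 Z\right) + Z\right) = 4 \left(Z^{2} + 8 Z\right) = 4 Z^{2} + 32 Z$)
$\left(-71 + S{\left(7 \right)}\right) l{\left(6 \right)} = \left(-71 + 4 \cdot 7 \left(8 + 7\right)\right) 4 \cdot 6 \left(5 + 6\right) = \left(-71 + 4 \cdot 7 \cdot 15\right) 4 \cdot 6 \cdot 11 = \left(-71 + 420\right) 264 = 349 \cdot 264 = 92136$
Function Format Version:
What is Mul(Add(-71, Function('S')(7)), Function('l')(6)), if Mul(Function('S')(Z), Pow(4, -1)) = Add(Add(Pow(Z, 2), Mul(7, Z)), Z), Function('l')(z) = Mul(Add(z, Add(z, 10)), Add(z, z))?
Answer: 92136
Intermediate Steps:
Function('l')(z) = Mul(2, z, Add(10, Mul(2, z))) (Function('l')(z) = Mul(Add(z, Add(10, z)), Mul(2, z)) = Mul(Add(10, Mul(2, z)), Mul(2, z)) = Mul(2, z, Add(10, Mul(2, z))))
Function('S')(Z) = Add(Mul(4, Pow(Z, 2)), Mul(32, Z)) (Function('S')(Z) = Mul(4, Add(Add(Pow(Z, 2), Mul(7, Z)), Z)) = Mul(4, Add(Pow(Z, 2), Mul(8, Z))) = Add(Mul(4, Pow(Z, 2)), Mul(32, Z)))
Mul(Add(-71, Function('S')(7)), Function('l')(6)) = Mul(Add(-71, Mul(4, 7, Add(8, 7))), Mul(4, 6, Add(5, 6))) = Mul(Add(-71, Mul(4, 7, 15)), Mul(4, 6, 11)) = Mul(Add(-71, 420), 264) = Mul(349, 264) = 92136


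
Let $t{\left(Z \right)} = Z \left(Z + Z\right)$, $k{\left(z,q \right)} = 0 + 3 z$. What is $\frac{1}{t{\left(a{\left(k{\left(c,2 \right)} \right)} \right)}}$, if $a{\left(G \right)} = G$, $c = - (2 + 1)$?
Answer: $\frac{1}{162} \approx 0.0061728$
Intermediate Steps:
$c = -3$ ($c = \left(-1\right) 3 = -3$)
$k{\left(z,q \right)} = 3 z$
$t{\left(Z \right)} = 2 Z^{2}$ ($t{\left(Z \right)} = Z 2 Z = 2 Z^{2}$)
$\frac{1}{t{\left(a{\left(k{\left(c,2 \right)} \right)} \right)}} = \frac{1}{2 \left(3 \left(-3\right)\right)^{2}} = \frac{1}{2 \left(-9\right)^{2}} = \frac{1}{2 \cdot 81} = \frac{1}{162}$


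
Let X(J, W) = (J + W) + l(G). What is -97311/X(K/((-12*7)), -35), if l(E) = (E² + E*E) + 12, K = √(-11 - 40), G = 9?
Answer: -31813690608/45443009 - 2724708*I*√51/45443009 ≈ -700.08 - 0.42819*I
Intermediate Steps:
K = I*√51 (K = √(-51) = I*√51 ≈ 7.1414*I)
l(E) = 12 + 2*E² (l(E) = (E² + E²) + 12 = 2*E² + 12 = 12 + 2*E²)
X(J, W) = 174 + J + W (X(J, W) = (J + W) + (12 + 2*9²) = (J + W) + (12 + 2*81) = (J + W) + (12 + 162) = (J + W) + 174 = 174 + J + W)
-97311/X(K/((-12*7)), -35) = -97311/(174 + (I*√51)/((-12*7)) - 35) = -97311/(174 + (I*√51)/(-84) - 35) = -97311/(174 + (I*√51)*(-1/84) - 35) = -97311/(174 - I*√51/84 - 35) = -97311/(139 - I*√51/84)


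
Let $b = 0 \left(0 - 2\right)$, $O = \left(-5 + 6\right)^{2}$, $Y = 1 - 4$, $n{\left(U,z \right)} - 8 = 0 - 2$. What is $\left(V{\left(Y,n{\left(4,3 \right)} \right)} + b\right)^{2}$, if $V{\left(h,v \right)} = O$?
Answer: $1$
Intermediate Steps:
$n{\left(U,z \right)} = 6$ ($n{\left(U,z \right)} = 8 + \left(0 - 2\right) = 8 - 2 = 6$)
$Y = -3$
$O = 1$ ($O = 1^{2} = 1$)
$V{\left(h,v \right)} = 1$
$b = 0$ ($b = 0 \left(-2\right) = 0$)
$\left(V{\left(Y,n{\left(4,3 \right)} \right)} + b\right)^{2} = \left(1 + 0\right)^{2} = 1^{2} = 1$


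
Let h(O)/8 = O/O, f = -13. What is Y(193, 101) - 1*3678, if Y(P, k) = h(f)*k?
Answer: -2870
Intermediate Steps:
h(O) = 8 (h(O) = 8*(O/O) = 8*1 = 8)
Y(P, k) = 8*k
Y(193, 101) - 1*3678 = 8*101 - 1*3678 = 808 - 3678 = -2870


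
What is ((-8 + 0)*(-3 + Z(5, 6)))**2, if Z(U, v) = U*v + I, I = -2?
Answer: 40000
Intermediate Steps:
Z(U, v) = -2 + U*v (Z(U, v) = U*v - 2 = -2 + U*v)
((-8 + 0)*(-3 + Z(5, 6)))**2 = ((-8 + 0)*(-3 + (-2 + 5*6)))**2 = (-8*(-3 + (-2 + 30)))**2 = (-8*(-3 + 28))**2 = (-8*25)**2 = (-200)**2 = 40000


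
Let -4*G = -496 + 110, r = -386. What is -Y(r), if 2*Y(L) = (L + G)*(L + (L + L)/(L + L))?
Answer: -222915/4 ≈ -55729.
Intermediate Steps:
G = 193/2 (G = -(-496 + 110)/4 = -¼*(-386) = 193/2 ≈ 96.500)
Y(L) = (1 + L)*(193/2 + L)/2 (Y(L) = ((L + 193/2)*(L + (L + L)/(L + L)))/2 = ((193/2 + L)*(L + (2*L)/((2*L))))/2 = ((193/2 + L)*(L + (2*L)*(1/(2*L))))/2 = ((193/2 + L)*(L + 1))/2 = ((193/2 + L)*(1 + L))/2 = ((1 + L)*(193/2 + L))/2 = (1 + L)*(193/2 + L)/2)
-Y(r) = -(193/4 + (½)*(-386)² + (195/4)*(-386)) = -(193/4 + (½)*148996 - 37635/2) = -(193/4 + 74498 - 37635/2) = -1*222915/4 = -222915/4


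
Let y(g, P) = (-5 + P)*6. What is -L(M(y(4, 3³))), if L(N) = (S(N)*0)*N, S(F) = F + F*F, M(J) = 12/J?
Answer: 0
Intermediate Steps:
y(g, P) = -30 + 6*P
S(F) = F + F²
L(N) = 0 (L(N) = ((N*(1 + N))*0)*N = 0*N = 0)
-L(M(y(4, 3³))) = -1*0 = 0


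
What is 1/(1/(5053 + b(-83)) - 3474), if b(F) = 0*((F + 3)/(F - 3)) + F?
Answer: -4970/17265779 ≈ -0.00028785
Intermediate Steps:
b(F) = F (b(F) = 0*((3 + F)/(-3 + F)) + F = 0 + F = F)
1/(1/(5053 + b(-83)) - 3474) = 1/(1/(5053 - 83) - 3474) = 1/(1/4970 - 3474) = 1/(-17265779/4970) = -4970/17265779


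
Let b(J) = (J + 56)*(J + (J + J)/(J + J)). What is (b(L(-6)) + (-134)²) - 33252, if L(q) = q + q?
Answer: -15780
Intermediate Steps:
L(q) = 2*q
b(J) = (1 + J)*(56 + J) (b(J) = (56 + J)*(J + (2*J)/((2*J))) = (56 + J)*(J + (2*J)*(1/(2*J))) = (56 + J)*(J + 1) = (56 + J)*(1 + J) = (1 + J)*(56 + J))
(b(L(-6)) + (-134)²) - 33252 = ((56 + (2*(-6))² + 57*(2*(-6))) + (-134)²) - 33252 = ((56 + (-12)² + 57*(-12)) + 17956) - 33252 = ((56 + 144 - 684) + 17956) - 33252 = (-484 + 17956) - 33252 = 17472 - 33252 = -15780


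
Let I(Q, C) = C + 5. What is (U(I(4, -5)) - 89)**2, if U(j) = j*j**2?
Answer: 7921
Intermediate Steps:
I(Q, C) = 5 + C
U(j) = j**3
(U(I(4, -5)) - 89)**2 = ((5 - 5)**3 - 89)**2 = (0**3 - 89)**2 = (0 - 89)**2 = (-89)**2 = 7921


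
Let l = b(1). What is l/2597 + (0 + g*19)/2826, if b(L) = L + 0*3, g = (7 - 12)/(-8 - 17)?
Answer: 63473/36695610 ≈ 0.0017297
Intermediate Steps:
g = 1/5 (g = -5/(-25) = -5*(-1/25) = 1/5 ≈ 0.20000)
b(L) = L (b(L) = L + 0 = L)
l = 1
l/2597 + (0 + g*19)/2826 = 1/2597 + (0 + (1/5)*19)/2826 = 1*(1/2597) + (0 + 19/5)*(1/2826) = 1/2597 + (19/5)*(1/2826) = 1/2597 + 19/14130 = 63473/36695610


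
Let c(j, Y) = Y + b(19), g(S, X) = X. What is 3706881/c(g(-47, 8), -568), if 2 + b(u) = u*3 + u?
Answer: -195099/26 ≈ -7503.8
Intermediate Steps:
b(u) = -2 + 4*u (b(u) = -2 + (u*3 + u) = -2 + (3*u + u) = -2 + 4*u)
c(j, Y) = 74 + Y (c(j, Y) = Y + (-2 + 4*19) = Y + (-2 + 76) = Y + 74 = 74 + Y)
3706881/c(g(-47, 8), -568) = 3706881/(74 - 568) = 3706881/(-494) = 3706881*(-1/494) = -195099/26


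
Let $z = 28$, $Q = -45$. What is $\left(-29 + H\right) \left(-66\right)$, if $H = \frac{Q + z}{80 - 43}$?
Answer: $\frac{71940}{37} \approx 1944.3$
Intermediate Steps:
$H = - \frac{17}{37}$ ($H = \frac{-45 + 28}{80 - 43} = - \frac{17}{37} \approx -0.45946$)
$\left(-29 + H\right) \left(-66\right) = \left(-29 - \frac{17}{37}\right) \left(-66\right) = \left(- \frac{1090}{37}\right) \left(-66\right) = \frac{71940}{37}$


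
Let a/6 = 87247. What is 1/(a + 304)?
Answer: 1/523786 ≈ 1.9092e-6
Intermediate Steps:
a = 523482 (a = 6*87247 = 523482)
1/(a + 304) = 1/(523482 + 304) = 1/523786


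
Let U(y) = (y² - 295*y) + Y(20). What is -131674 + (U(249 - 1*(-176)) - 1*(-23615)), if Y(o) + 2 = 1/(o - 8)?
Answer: -633731/12 ≈ -52811.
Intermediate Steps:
Y(o) = -2 + 1/(-8 + o) (Y(o) = -2 + 1/(o - 8) = -2 + 1/(-8 + o))
U(y) = -23/12 + y² - 295*y (U(y) = (y² - 295*y) + (17 - 2*20)/(-8 + 20) = (y² - 295*y) + (17 - 40)/12 = (y² - 295*y) + (1/12)*(-23) = (y² - 295*y) - 23/12 = -23/12 + y² - 295*y)
-131674 + (U(249 - 1*(-176)) - 1*(-23615)) = -131674 + ((-23/12 + (249 - 1*(-176))² - 295*(249 - 1*(-176))) - 1*(-23615)) = -131674 + ((-23/12 + (249 + 176)² - 295*(249 + 176)) + 23615) = -131674 + ((-23/12 + 425² - 295*425) + 23615) = -131674 + ((-23/12 + 180625 - 125375) + 23615) = -131674 + (662977/12 + 23615) = -131674 + 946357/12 = -633731/12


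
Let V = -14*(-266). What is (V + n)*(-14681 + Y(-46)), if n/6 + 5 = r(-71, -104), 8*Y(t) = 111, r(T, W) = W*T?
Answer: -2815970663/4 ≈ -7.0399e+8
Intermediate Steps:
r(T, W) = T*W
Y(t) = 111/8 (Y(t) = (⅛)*111 = 111/8)
n = 44274 (n = -30 + 6*(-71*(-104)) = -30 + 6*7384 = -30 + 44304 = 44274)
V = 3724
(V + n)*(-14681 + Y(-46)) = (3724 + 44274)*(-14681 + 111/8) = 47998*(-117337/8) = -2815970663/4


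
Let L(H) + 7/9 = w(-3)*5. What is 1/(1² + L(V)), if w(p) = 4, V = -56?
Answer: 9/182 ≈ 0.049451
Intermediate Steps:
L(H) = 173/9 (L(H) = -7/9 + 4*5 = -7/9 + 20 = 173/9)
1/(1² + L(V)) = 1/(1² + 173/9) = 1/(1 + 173/9) = 1/(182/9) = 9/182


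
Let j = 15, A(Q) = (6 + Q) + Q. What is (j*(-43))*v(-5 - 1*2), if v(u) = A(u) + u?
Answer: 9675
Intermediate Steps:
A(Q) = 6 + 2*Q
v(u) = 6 + 3*u (v(u) = (6 + 2*u) + u = 6 + 3*u)
(j*(-43))*v(-5 - 1*2) = (15*(-43))*(6 + 3*(-5 - 1*2)) = -645*(6 + 3*(-5 - 2)) = -645*(6 + 3*(-7)) = -645*(6 - 21) = -645*(-15) = 9675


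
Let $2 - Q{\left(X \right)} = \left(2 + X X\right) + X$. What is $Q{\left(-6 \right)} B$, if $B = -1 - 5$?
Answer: $180$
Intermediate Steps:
$B = -6$ ($B = -1 - 5 = -6$)
$Q{\left(X \right)} = - X - X^{2}$ ($Q{\left(X \right)} = 2 - \left(\left(2 + X X\right) + X\right) = 2 - \left(\left(2 + X^{2}\right) + X\right) = 2 - \left(2 + X + X^{2}\right) = - X - X^{2}$)
$Q{\left(-6 \right)} B = \left(-1\right) \left(-6\right) \left(1 - 6\right) \left(-6\right) = \left(-1\right) \left(-6\right) \left(-5\right) \left(-6\right) = \left(-30\right) \left(-6\right) = 180$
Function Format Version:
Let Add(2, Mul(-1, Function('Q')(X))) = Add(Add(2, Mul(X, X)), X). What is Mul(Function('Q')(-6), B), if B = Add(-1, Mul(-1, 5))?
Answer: 180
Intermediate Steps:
B = -6 (B = Add(-1, -5) = -6)
Function('Q')(X) = Add(Mul(-1, X), Mul(-1, Pow(X, 2))) (Function('Q')(X) = Add(2, Mul(-1, Add(Add(2, Mul(X, X)), X))) = Add(2, Mul(-1, Add(Add(2, Pow(X, 2)), X))) = Add(2, Mul(-1, Add(2, X, Pow(X, 2)))) = Add(2, Add(-2, Mul(-1, X), Mul(-1, Pow(X, 2)))) = Add(Mul(-1, X), Mul(-1, Pow(X, 2))))
Mul(Function('Q')(-6), B) = Mul(Mul(-1, -6, Add(1, -6)), -6) = Mul(Mul(-1, -6, -5), -6) = Mul(-30, -6) = 180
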